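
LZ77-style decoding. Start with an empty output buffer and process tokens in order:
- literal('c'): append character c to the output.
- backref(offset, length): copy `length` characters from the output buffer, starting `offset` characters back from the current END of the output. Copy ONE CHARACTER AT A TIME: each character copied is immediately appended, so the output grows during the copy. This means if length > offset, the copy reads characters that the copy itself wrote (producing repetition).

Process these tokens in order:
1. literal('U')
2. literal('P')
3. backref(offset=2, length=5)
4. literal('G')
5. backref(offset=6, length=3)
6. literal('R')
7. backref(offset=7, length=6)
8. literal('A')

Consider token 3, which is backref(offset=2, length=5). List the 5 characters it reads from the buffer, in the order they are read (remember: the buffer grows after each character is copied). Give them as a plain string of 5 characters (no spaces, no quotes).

Answer: UPUPU

Derivation:
Token 1: literal('U'). Output: "U"
Token 2: literal('P'). Output: "UP"
Token 3: backref(off=2, len=5). Buffer before: "UP" (len 2)
  byte 1: read out[0]='U', append. Buffer now: "UPU"
  byte 2: read out[1]='P', append. Buffer now: "UPUP"
  byte 3: read out[2]='U', append. Buffer now: "UPUPU"
  byte 4: read out[3]='P', append. Buffer now: "UPUPUP"
  byte 5: read out[4]='U', append. Buffer now: "UPUPUPU"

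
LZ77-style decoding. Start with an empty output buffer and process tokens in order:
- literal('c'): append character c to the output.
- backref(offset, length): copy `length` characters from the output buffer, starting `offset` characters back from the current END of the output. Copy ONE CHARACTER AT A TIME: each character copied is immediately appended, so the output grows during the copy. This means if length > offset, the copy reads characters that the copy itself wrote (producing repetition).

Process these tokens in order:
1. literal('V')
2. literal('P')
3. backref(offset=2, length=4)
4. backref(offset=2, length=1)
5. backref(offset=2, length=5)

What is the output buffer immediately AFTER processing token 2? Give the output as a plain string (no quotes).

Answer: VP

Derivation:
Token 1: literal('V'). Output: "V"
Token 2: literal('P'). Output: "VP"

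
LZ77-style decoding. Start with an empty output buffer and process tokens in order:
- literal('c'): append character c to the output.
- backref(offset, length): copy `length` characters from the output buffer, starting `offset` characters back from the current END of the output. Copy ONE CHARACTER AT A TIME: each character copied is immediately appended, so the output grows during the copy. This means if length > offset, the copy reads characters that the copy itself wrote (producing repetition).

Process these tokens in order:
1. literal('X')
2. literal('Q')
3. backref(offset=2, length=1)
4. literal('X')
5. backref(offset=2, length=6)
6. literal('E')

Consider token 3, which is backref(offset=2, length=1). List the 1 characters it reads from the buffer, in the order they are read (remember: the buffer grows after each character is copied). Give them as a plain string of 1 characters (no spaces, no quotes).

Token 1: literal('X'). Output: "X"
Token 2: literal('Q'). Output: "XQ"
Token 3: backref(off=2, len=1). Buffer before: "XQ" (len 2)
  byte 1: read out[0]='X', append. Buffer now: "XQX"

Answer: X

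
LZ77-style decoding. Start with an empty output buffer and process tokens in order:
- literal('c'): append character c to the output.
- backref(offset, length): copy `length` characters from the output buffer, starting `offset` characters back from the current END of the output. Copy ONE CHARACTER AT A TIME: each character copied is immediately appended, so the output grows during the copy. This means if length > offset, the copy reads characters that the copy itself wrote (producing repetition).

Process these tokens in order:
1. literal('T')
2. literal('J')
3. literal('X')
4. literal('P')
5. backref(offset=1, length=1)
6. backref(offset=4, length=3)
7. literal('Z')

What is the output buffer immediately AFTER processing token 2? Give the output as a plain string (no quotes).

Token 1: literal('T'). Output: "T"
Token 2: literal('J'). Output: "TJ"

Answer: TJ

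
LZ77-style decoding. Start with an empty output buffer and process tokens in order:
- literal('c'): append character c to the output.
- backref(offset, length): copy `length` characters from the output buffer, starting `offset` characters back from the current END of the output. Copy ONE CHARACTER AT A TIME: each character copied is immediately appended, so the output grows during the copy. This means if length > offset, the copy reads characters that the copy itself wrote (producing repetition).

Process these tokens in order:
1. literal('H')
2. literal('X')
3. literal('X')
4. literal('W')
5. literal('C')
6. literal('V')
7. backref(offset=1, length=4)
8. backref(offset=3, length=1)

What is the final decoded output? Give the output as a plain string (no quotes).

Token 1: literal('H'). Output: "H"
Token 2: literal('X'). Output: "HX"
Token 3: literal('X'). Output: "HXX"
Token 4: literal('W'). Output: "HXXW"
Token 5: literal('C'). Output: "HXXWC"
Token 6: literal('V'). Output: "HXXWCV"
Token 7: backref(off=1, len=4) (overlapping!). Copied 'VVVV' from pos 5. Output: "HXXWCVVVVV"
Token 8: backref(off=3, len=1). Copied 'V' from pos 7. Output: "HXXWCVVVVVV"

Answer: HXXWCVVVVVV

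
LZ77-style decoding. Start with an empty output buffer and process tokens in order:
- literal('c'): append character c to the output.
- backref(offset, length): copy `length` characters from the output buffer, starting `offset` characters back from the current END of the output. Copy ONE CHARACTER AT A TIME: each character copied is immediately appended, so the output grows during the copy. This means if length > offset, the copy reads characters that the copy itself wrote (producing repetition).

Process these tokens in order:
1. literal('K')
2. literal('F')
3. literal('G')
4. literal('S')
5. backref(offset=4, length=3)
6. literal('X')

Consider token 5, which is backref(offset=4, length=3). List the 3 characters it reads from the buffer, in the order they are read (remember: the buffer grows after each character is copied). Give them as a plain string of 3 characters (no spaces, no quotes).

Answer: KFG

Derivation:
Token 1: literal('K'). Output: "K"
Token 2: literal('F'). Output: "KF"
Token 3: literal('G'). Output: "KFG"
Token 4: literal('S'). Output: "KFGS"
Token 5: backref(off=4, len=3). Buffer before: "KFGS" (len 4)
  byte 1: read out[0]='K', append. Buffer now: "KFGSK"
  byte 2: read out[1]='F', append. Buffer now: "KFGSKF"
  byte 3: read out[2]='G', append. Buffer now: "KFGSKFG"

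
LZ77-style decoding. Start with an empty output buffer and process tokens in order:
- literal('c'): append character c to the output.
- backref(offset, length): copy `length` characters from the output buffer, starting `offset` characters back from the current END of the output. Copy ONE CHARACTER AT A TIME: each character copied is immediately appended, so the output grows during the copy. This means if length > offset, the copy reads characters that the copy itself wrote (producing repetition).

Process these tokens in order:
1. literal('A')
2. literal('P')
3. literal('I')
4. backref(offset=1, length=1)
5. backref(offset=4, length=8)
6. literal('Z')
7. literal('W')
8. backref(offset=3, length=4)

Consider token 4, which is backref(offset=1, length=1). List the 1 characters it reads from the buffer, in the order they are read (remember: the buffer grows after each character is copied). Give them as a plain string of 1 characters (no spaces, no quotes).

Answer: I

Derivation:
Token 1: literal('A'). Output: "A"
Token 2: literal('P'). Output: "AP"
Token 3: literal('I'). Output: "API"
Token 4: backref(off=1, len=1). Buffer before: "API" (len 3)
  byte 1: read out[2]='I', append. Buffer now: "APII"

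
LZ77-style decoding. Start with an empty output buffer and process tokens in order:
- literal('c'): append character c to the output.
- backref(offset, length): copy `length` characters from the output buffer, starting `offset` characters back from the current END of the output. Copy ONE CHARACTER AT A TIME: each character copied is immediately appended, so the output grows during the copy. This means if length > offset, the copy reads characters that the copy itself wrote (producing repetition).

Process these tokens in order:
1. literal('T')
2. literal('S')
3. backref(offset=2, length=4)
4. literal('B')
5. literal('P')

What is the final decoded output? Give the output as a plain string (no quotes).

Answer: TSTSTSBP

Derivation:
Token 1: literal('T'). Output: "T"
Token 2: literal('S'). Output: "TS"
Token 3: backref(off=2, len=4) (overlapping!). Copied 'TSTS' from pos 0. Output: "TSTSTS"
Token 4: literal('B'). Output: "TSTSTSB"
Token 5: literal('P'). Output: "TSTSTSBP"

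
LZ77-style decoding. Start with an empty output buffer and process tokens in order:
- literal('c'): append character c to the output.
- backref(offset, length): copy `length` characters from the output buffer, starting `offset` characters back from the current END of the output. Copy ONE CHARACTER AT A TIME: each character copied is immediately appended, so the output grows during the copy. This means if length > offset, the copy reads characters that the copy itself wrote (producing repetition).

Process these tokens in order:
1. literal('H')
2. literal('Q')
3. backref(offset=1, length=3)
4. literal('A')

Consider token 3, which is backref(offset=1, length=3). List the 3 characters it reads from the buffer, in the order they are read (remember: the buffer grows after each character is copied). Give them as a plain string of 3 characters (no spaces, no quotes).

Answer: QQQ

Derivation:
Token 1: literal('H'). Output: "H"
Token 2: literal('Q'). Output: "HQ"
Token 3: backref(off=1, len=3). Buffer before: "HQ" (len 2)
  byte 1: read out[1]='Q', append. Buffer now: "HQQ"
  byte 2: read out[2]='Q', append. Buffer now: "HQQQ"
  byte 3: read out[3]='Q', append. Buffer now: "HQQQQ"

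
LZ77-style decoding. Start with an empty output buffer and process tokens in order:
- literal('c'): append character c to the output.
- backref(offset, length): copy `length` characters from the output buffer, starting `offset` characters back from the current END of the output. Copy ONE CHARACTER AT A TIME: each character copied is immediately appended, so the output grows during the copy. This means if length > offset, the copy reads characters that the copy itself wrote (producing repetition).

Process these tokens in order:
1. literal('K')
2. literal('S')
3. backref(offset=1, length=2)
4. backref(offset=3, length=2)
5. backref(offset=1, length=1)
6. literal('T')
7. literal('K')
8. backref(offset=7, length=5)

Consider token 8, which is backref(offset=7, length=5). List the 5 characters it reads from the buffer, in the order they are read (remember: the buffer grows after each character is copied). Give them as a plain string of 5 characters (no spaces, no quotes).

Token 1: literal('K'). Output: "K"
Token 2: literal('S'). Output: "KS"
Token 3: backref(off=1, len=2) (overlapping!). Copied 'SS' from pos 1. Output: "KSSS"
Token 4: backref(off=3, len=2). Copied 'SS' from pos 1. Output: "KSSSSS"
Token 5: backref(off=1, len=1). Copied 'S' from pos 5. Output: "KSSSSSS"
Token 6: literal('T'). Output: "KSSSSSST"
Token 7: literal('K'). Output: "KSSSSSSTK"
Token 8: backref(off=7, len=5). Buffer before: "KSSSSSSTK" (len 9)
  byte 1: read out[2]='S', append. Buffer now: "KSSSSSSTKS"
  byte 2: read out[3]='S', append. Buffer now: "KSSSSSSTKSS"
  byte 3: read out[4]='S', append. Buffer now: "KSSSSSSTKSSS"
  byte 4: read out[5]='S', append. Buffer now: "KSSSSSSTKSSSS"
  byte 5: read out[6]='S', append. Buffer now: "KSSSSSSTKSSSSS"

Answer: SSSSS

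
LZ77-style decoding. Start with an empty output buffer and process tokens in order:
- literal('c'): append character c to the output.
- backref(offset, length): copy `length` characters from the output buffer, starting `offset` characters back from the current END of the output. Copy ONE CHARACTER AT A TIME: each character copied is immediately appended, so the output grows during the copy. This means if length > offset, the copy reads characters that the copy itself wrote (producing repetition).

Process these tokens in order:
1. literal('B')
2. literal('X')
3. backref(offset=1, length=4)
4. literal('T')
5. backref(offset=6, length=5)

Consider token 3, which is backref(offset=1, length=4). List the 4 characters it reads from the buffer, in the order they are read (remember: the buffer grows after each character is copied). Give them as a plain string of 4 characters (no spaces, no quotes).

Answer: XXXX

Derivation:
Token 1: literal('B'). Output: "B"
Token 2: literal('X'). Output: "BX"
Token 3: backref(off=1, len=4). Buffer before: "BX" (len 2)
  byte 1: read out[1]='X', append. Buffer now: "BXX"
  byte 2: read out[2]='X', append. Buffer now: "BXXX"
  byte 3: read out[3]='X', append. Buffer now: "BXXXX"
  byte 4: read out[4]='X', append. Buffer now: "BXXXXX"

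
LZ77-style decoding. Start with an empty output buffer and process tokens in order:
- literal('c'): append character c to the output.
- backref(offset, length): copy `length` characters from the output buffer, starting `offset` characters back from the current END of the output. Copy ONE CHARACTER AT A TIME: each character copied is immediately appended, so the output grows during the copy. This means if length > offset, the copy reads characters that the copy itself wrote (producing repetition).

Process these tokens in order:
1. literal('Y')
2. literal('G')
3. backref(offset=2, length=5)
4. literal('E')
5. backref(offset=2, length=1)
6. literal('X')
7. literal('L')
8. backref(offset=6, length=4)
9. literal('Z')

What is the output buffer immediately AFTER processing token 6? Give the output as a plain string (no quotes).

Answer: YGYGYGYEYX

Derivation:
Token 1: literal('Y'). Output: "Y"
Token 2: literal('G'). Output: "YG"
Token 3: backref(off=2, len=5) (overlapping!). Copied 'YGYGY' from pos 0. Output: "YGYGYGY"
Token 4: literal('E'). Output: "YGYGYGYE"
Token 5: backref(off=2, len=1). Copied 'Y' from pos 6. Output: "YGYGYGYEY"
Token 6: literal('X'). Output: "YGYGYGYEYX"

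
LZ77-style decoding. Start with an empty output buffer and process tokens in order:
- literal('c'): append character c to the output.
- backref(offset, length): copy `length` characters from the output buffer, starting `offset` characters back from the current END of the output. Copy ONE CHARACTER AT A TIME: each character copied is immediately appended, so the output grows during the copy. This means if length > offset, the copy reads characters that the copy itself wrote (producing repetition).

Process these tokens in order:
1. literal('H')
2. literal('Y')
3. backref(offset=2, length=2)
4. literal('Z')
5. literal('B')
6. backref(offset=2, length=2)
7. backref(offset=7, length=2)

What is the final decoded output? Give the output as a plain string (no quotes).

Answer: HYHYZBZBYH

Derivation:
Token 1: literal('H'). Output: "H"
Token 2: literal('Y'). Output: "HY"
Token 3: backref(off=2, len=2). Copied 'HY' from pos 0. Output: "HYHY"
Token 4: literal('Z'). Output: "HYHYZ"
Token 5: literal('B'). Output: "HYHYZB"
Token 6: backref(off=2, len=2). Copied 'ZB' from pos 4. Output: "HYHYZBZB"
Token 7: backref(off=7, len=2). Copied 'YH' from pos 1. Output: "HYHYZBZBYH"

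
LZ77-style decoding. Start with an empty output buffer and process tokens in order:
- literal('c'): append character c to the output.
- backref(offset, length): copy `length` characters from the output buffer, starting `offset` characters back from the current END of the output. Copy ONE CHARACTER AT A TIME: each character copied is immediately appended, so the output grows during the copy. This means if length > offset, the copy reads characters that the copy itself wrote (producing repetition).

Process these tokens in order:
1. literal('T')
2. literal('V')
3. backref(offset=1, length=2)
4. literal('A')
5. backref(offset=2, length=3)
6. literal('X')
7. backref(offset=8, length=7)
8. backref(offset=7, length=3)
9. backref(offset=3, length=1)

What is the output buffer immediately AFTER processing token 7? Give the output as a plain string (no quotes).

Answer: TVVVAVAVXVVVAVAV

Derivation:
Token 1: literal('T'). Output: "T"
Token 2: literal('V'). Output: "TV"
Token 3: backref(off=1, len=2) (overlapping!). Copied 'VV' from pos 1. Output: "TVVV"
Token 4: literal('A'). Output: "TVVVA"
Token 5: backref(off=2, len=3) (overlapping!). Copied 'VAV' from pos 3. Output: "TVVVAVAV"
Token 6: literal('X'). Output: "TVVVAVAVX"
Token 7: backref(off=8, len=7). Copied 'VVVAVAV' from pos 1. Output: "TVVVAVAVXVVVAVAV"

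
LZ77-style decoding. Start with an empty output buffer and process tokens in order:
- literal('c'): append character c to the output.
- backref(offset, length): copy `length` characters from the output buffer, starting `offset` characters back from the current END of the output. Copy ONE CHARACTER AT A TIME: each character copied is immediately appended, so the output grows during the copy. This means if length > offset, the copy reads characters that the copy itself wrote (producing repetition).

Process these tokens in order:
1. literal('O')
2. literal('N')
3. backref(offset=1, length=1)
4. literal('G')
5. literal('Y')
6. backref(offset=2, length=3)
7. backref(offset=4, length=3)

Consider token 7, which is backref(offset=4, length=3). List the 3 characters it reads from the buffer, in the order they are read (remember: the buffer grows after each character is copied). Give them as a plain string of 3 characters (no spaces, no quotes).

Token 1: literal('O'). Output: "O"
Token 2: literal('N'). Output: "ON"
Token 3: backref(off=1, len=1). Copied 'N' from pos 1. Output: "ONN"
Token 4: literal('G'). Output: "ONNG"
Token 5: literal('Y'). Output: "ONNGY"
Token 6: backref(off=2, len=3) (overlapping!). Copied 'GYG' from pos 3. Output: "ONNGYGYG"
Token 7: backref(off=4, len=3). Buffer before: "ONNGYGYG" (len 8)
  byte 1: read out[4]='Y', append. Buffer now: "ONNGYGYGY"
  byte 2: read out[5]='G', append. Buffer now: "ONNGYGYGYG"
  byte 3: read out[6]='Y', append. Buffer now: "ONNGYGYGYGY"

Answer: YGY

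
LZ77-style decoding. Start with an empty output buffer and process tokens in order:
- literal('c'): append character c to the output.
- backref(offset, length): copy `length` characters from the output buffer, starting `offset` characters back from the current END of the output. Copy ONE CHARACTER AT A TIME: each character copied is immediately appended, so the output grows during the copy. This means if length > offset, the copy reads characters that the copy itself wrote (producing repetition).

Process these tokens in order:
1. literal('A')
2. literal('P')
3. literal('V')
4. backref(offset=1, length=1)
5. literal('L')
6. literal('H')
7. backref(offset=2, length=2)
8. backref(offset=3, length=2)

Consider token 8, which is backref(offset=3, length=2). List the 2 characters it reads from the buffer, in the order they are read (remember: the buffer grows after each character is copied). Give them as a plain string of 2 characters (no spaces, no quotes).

Token 1: literal('A'). Output: "A"
Token 2: literal('P'). Output: "AP"
Token 3: literal('V'). Output: "APV"
Token 4: backref(off=1, len=1). Copied 'V' from pos 2. Output: "APVV"
Token 5: literal('L'). Output: "APVVL"
Token 6: literal('H'). Output: "APVVLH"
Token 7: backref(off=2, len=2). Copied 'LH' from pos 4. Output: "APVVLHLH"
Token 8: backref(off=3, len=2). Buffer before: "APVVLHLH" (len 8)
  byte 1: read out[5]='H', append. Buffer now: "APVVLHLHH"
  byte 2: read out[6]='L', append. Buffer now: "APVVLHLHHL"

Answer: HL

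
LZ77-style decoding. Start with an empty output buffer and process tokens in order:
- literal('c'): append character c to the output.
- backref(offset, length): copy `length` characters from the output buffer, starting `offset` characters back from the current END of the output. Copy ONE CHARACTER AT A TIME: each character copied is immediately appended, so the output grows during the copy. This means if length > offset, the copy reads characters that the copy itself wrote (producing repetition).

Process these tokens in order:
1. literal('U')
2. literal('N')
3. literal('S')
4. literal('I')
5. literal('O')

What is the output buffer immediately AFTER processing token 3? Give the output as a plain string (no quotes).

Answer: UNS

Derivation:
Token 1: literal('U'). Output: "U"
Token 2: literal('N'). Output: "UN"
Token 3: literal('S'). Output: "UNS"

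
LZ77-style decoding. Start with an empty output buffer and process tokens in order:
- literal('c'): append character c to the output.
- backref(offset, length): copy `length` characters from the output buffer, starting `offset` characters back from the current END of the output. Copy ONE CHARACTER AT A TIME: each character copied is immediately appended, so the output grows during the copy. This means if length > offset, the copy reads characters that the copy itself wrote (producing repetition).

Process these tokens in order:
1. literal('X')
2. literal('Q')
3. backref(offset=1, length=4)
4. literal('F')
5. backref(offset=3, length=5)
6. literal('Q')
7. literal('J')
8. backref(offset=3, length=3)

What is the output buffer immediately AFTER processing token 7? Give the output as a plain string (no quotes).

Answer: XQQQQQFQQFQQQJ

Derivation:
Token 1: literal('X'). Output: "X"
Token 2: literal('Q'). Output: "XQ"
Token 3: backref(off=1, len=4) (overlapping!). Copied 'QQQQ' from pos 1. Output: "XQQQQQ"
Token 4: literal('F'). Output: "XQQQQQF"
Token 5: backref(off=3, len=5) (overlapping!). Copied 'QQFQQ' from pos 4. Output: "XQQQQQFQQFQQ"
Token 6: literal('Q'). Output: "XQQQQQFQQFQQQ"
Token 7: literal('J'). Output: "XQQQQQFQQFQQQJ"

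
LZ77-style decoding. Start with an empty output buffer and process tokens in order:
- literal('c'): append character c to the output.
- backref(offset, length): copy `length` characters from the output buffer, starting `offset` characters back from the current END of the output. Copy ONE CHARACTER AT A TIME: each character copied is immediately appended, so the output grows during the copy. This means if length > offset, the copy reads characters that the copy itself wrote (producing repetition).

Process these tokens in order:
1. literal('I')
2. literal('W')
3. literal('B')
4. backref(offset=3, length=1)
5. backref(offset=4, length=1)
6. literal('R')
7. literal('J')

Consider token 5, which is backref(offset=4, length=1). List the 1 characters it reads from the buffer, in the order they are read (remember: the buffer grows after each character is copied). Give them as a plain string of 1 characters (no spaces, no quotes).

Answer: I

Derivation:
Token 1: literal('I'). Output: "I"
Token 2: literal('W'). Output: "IW"
Token 3: literal('B'). Output: "IWB"
Token 4: backref(off=3, len=1). Copied 'I' from pos 0. Output: "IWBI"
Token 5: backref(off=4, len=1). Buffer before: "IWBI" (len 4)
  byte 1: read out[0]='I', append. Buffer now: "IWBII"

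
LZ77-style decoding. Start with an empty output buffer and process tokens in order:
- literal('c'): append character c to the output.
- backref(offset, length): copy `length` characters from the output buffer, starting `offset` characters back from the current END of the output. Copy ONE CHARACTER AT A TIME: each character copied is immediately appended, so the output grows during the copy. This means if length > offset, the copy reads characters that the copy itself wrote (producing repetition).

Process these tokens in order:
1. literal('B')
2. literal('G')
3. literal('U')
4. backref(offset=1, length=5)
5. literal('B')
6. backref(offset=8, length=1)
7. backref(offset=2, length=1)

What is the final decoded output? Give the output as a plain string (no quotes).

Answer: BGUUUUUUBGB

Derivation:
Token 1: literal('B'). Output: "B"
Token 2: literal('G'). Output: "BG"
Token 3: literal('U'). Output: "BGU"
Token 4: backref(off=1, len=5) (overlapping!). Copied 'UUUUU' from pos 2. Output: "BGUUUUUU"
Token 5: literal('B'). Output: "BGUUUUUUB"
Token 6: backref(off=8, len=1). Copied 'G' from pos 1. Output: "BGUUUUUUBG"
Token 7: backref(off=2, len=1). Copied 'B' from pos 8. Output: "BGUUUUUUBGB"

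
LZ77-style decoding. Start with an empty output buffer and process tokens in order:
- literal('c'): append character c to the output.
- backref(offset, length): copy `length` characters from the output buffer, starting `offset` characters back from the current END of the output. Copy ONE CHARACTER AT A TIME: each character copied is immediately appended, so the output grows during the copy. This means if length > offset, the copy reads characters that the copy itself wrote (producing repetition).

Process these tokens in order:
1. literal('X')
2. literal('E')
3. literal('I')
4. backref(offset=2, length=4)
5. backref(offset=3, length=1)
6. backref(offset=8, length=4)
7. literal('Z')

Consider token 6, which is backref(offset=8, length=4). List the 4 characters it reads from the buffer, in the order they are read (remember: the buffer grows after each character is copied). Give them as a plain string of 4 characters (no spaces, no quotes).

Answer: XEIE

Derivation:
Token 1: literal('X'). Output: "X"
Token 2: literal('E'). Output: "XE"
Token 3: literal('I'). Output: "XEI"
Token 4: backref(off=2, len=4) (overlapping!). Copied 'EIEI' from pos 1. Output: "XEIEIEI"
Token 5: backref(off=3, len=1). Copied 'I' from pos 4. Output: "XEIEIEII"
Token 6: backref(off=8, len=4). Buffer before: "XEIEIEII" (len 8)
  byte 1: read out[0]='X', append. Buffer now: "XEIEIEIIX"
  byte 2: read out[1]='E', append. Buffer now: "XEIEIEIIXE"
  byte 3: read out[2]='I', append. Buffer now: "XEIEIEIIXEI"
  byte 4: read out[3]='E', append. Buffer now: "XEIEIEIIXEIE"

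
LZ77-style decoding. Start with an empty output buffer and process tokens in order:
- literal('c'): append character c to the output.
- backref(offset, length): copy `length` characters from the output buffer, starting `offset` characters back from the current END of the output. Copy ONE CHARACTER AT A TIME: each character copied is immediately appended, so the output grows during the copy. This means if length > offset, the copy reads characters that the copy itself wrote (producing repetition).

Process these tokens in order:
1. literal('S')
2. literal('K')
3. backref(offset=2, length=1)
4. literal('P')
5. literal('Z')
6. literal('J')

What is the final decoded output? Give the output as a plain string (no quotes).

Answer: SKSPZJ

Derivation:
Token 1: literal('S'). Output: "S"
Token 2: literal('K'). Output: "SK"
Token 3: backref(off=2, len=1). Copied 'S' from pos 0. Output: "SKS"
Token 4: literal('P'). Output: "SKSP"
Token 5: literal('Z'). Output: "SKSPZ"
Token 6: literal('J'). Output: "SKSPZJ"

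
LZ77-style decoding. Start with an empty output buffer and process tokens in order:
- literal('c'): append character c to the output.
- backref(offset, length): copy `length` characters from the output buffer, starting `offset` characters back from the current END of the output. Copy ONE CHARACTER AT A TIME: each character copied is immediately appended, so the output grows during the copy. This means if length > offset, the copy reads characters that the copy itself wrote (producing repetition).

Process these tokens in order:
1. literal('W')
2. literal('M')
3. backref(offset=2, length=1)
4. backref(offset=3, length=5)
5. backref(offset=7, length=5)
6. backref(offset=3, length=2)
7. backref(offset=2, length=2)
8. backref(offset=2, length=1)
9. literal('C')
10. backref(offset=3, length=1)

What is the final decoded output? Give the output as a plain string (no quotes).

Answer: WMWWMWWMMWWMWWMWMWCM

Derivation:
Token 1: literal('W'). Output: "W"
Token 2: literal('M'). Output: "WM"
Token 3: backref(off=2, len=1). Copied 'W' from pos 0. Output: "WMW"
Token 4: backref(off=3, len=5) (overlapping!). Copied 'WMWWM' from pos 0. Output: "WMWWMWWM"
Token 5: backref(off=7, len=5). Copied 'MWWMW' from pos 1. Output: "WMWWMWWMMWWMW"
Token 6: backref(off=3, len=2). Copied 'WM' from pos 10. Output: "WMWWMWWMMWWMWWM"
Token 7: backref(off=2, len=2). Copied 'WM' from pos 13. Output: "WMWWMWWMMWWMWWMWM"
Token 8: backref(off=2, len=1). Copied 'W' from pos 15. Output: "WMWWMWWMMWWMWWMWMW"
Token 9: literal('C'). Output: "WMWWMWWMMWWMWWMWMWC"
Token 10: backref(off=3, len=1). Copied 'M' from pos 16. Output: "WMWWMWWMMWWMWWMWMWCM"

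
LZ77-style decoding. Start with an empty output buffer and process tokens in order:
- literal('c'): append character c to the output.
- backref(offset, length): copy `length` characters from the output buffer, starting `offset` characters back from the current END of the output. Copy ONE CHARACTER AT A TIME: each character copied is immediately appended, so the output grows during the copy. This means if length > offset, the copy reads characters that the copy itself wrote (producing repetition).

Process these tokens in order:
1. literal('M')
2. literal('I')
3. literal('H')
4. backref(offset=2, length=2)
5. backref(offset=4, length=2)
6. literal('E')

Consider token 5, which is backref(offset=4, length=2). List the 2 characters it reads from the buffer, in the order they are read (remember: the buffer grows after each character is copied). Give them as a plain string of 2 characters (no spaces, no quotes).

Token 1: literal('M'). Output: "M"
Token 2: literal('I'). Output: "MI"
Token 3: literal('H'). Output: "MIH"
Token 4: backref(off=2, len=2). Copied 'IH' from pos 1. Output: "MIHIH"
Token 5: backref(off=4, len=2). Buffer before: "MIHIH" (len 5)
  byte 1: read out[1]='I', append. Buffer now: "MIHIHI"
  byte 2: read out[2]='H', append. Buffer now: "MIHIHIH"

Answer: IH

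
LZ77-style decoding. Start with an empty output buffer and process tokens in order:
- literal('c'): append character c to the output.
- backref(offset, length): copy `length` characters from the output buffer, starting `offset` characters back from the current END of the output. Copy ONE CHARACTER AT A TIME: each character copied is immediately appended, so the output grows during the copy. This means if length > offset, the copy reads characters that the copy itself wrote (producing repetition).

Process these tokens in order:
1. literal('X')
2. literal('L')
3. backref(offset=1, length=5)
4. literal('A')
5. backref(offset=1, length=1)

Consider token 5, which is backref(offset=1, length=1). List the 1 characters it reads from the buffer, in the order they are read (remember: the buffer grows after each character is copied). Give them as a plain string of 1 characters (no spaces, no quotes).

Token 1: literal('X'). Output: "X"
Token 2: literal('L'). Output: "XL"
Token 3: backref(off=1, len=5) (overlapping!). Copied 'LLLLL' from pos 1. Output: "XLLLLLL"
Token 4: literal('A'). Output: "XLLLLLLA"
Token 5: backref(off=1, len=1). Buffer before: "XLLLLLLA" (len 8)
  byte 1: read out[7]='A', append. Buffer now: "XLLLLLLAA"

Answer: A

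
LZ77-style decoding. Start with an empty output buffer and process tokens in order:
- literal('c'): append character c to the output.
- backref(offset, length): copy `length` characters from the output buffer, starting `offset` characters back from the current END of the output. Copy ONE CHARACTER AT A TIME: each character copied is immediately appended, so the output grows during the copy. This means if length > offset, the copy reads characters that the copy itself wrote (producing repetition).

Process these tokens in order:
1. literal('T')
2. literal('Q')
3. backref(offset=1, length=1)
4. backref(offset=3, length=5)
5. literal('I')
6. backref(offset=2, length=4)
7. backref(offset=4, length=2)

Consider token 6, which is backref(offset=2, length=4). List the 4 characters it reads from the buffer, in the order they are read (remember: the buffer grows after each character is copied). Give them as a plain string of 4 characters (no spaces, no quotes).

Token 1: literal('T'). Output: "T"
Token 2: literal('Q'). Output: "TQ"
Token 3: backref(off=1, len=1). Copied 'Q' from pos 1. Output: "TQQ"
Token 4: backref(off=3, len=5) (overlapping!). Copied 'TQQTQ' from pos 0. Output: "TQQTQQTQ"
Token 5: literal('I'). Output: "TQQTQQTQI"
Token 6: backref(off=2, len=4). Buffer before: "TQQTQQTQI" (len 9)
  byte 1: read out[7]='Q', append. Buffer now: "TQQTQQTQIQ"
  byte 2: read out[8]='I', append. Buffer now: "TQQTQQTQIQI"
  byte 3: read out[9]='Q', append. Buffer now: "TQQTQQTQIQIQ"
  byte 4: read out[10]='I', append. Buffer now: "TQQTQQTQIQIQI"

Answer: QIQI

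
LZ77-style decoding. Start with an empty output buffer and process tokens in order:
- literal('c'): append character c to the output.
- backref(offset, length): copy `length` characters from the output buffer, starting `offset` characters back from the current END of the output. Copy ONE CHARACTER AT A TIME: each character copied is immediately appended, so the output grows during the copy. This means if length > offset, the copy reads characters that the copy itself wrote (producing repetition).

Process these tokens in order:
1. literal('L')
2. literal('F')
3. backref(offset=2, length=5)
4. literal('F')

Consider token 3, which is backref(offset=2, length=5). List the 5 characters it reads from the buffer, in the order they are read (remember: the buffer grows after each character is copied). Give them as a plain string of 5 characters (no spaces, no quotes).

Token 1: literal('L'). Output: "L"
Token 2: literal('F'). Output: "LF"
Token 3: backref(off=2, len=5). Buffer before: "LF" (len 2)
  byte 1: read out[0]='L', append. Buffer now: "LFL"
  byte 2: read out[1]='F', append. Buffer now: "LFLF"
  byte 3: read out[2]='L', append. Buffer now: "LFLFL"
  byte 4: read out[3]='F', append. Buffer now: "LFLFLF"
  byte 5: read out[4]='L', append. Buffer now: "LFLFLFL"

Answer: LFLFL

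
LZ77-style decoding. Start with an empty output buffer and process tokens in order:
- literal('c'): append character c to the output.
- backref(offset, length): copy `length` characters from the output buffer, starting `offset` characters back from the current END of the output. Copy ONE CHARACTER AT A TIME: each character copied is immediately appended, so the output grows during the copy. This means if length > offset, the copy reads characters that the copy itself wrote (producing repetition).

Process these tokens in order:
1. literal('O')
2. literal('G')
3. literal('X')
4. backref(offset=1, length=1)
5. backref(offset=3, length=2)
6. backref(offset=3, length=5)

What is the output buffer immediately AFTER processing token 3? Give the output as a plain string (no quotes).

Token 1: literal('O'). Output: "O"
Token 2: literal('G'). Output: "OG"
Token 3: literal('X'). Output: "OGX"

Answer: OGX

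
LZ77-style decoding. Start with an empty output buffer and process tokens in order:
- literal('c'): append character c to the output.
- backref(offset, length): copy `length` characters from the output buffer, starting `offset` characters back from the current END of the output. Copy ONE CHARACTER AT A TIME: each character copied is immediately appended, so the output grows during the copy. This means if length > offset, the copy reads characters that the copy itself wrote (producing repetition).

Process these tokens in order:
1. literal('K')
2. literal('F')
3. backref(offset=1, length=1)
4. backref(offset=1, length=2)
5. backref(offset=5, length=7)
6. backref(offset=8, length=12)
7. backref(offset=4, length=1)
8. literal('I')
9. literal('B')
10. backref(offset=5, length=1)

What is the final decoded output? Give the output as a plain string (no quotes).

Token 1: literal('K'). Output: "K"
Token 2: literal('F'). Output: "KF"
Token 3: backref(off=1, len=1). Copied 'F' from pos 1. Output: "KFF"
Token 4: backref(off=1, len=2) (overlapping!). Copied 'FF' from pos 2. Output: "KFFFF"
Token 5: backref(off=5, len=7) (overlapping!). Copied 'KFFFFKF' from pos 0. Output: "KFFFFKFFFFKF"
Token 6: backref(off=8, len=12) (overlapping!). Copied 'FKFFFFKFFKFF' from pos 4. Output: "KFFFFKFFFFKFFKFFFFKFFKFF"
Token 7: backref(off=4, len=1). Copied 'F' from pos 20. Output: "KFFFFKFFFFKFFKFFFFKFFKFFF"
Token 8: literal('I'). Output: "KFFFFKFFFFKFFKFFFFKFFKFFFI"
Token 9: literal('B'). Output: "KFFFFKFFFFKFFKFFFFKFFKFFFIB"
Token 10: backref(off=5, len=1). Copied 'F' from pos 22. Output: "KFFFFKFFFFKFFKFFFFKFFKFFFIBF"

Answer: KFFFFKFFFFKFFKFFFFKFFKFFFIBF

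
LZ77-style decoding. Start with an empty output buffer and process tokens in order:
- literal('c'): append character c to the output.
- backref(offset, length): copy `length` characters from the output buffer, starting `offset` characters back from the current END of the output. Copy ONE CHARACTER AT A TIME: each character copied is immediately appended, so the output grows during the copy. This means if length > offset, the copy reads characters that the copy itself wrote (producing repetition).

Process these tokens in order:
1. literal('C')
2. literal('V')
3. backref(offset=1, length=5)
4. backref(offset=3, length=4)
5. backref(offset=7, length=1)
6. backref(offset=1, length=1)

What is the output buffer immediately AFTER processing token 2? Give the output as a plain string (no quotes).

Answer: CV

Derivation:
Token 1: literal('C'). Output: "C"
Token 2: literal('V'). Output: "CV"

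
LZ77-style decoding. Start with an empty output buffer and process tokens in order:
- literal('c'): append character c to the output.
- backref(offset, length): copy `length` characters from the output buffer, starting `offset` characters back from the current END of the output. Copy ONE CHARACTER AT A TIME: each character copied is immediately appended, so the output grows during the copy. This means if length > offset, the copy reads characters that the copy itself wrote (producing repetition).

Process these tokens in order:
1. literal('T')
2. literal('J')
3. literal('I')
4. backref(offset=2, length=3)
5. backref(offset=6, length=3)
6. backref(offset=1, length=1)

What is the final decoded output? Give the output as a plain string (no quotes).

Answer: TJIJIJTJII

Derivation:
Token 1: literal('T'). Output: "T"
Token 2: literal('J'). Output: "TJ"
Token 3: literal('I'). Output: "TJI"
Token 4: backref(off=2, len=3) (overlapping!). Copied 'JIJ' from pos 1. Output: "TJIJIJ"
Token 5: backref(off=6, len=3). Copied 'TJI' from pos 0. Output: "TJIJIJTJI"
Token 6: backref(off=1, len=1). Copied 'I' from pos 8. Output: "TJIJIJTJII"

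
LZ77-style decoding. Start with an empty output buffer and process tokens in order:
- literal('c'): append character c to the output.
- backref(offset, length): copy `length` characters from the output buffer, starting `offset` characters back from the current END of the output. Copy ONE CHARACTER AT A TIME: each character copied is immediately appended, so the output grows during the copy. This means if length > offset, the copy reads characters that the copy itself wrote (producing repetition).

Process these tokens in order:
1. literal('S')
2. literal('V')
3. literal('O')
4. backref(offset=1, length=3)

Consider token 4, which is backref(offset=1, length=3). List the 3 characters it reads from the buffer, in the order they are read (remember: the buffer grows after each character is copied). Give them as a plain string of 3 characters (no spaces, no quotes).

Token 1: literal('S'). Output: "S"
Token 2: literal('V'). Output: "SV"
Token 3: literal('O'). Output: "SVO"
Token 4: backref(off=1, len=3). Buffer before: "SVO" (len 3)
  byte 1: read out[2]='O', append. Buffer now: "SVOO"
  byte 2: read out[3]='O', append. Buffer now: "SVOOO"
  byte 3: read out[4]='O', append. Buffer now: "SVOOOO"

Answer: OOO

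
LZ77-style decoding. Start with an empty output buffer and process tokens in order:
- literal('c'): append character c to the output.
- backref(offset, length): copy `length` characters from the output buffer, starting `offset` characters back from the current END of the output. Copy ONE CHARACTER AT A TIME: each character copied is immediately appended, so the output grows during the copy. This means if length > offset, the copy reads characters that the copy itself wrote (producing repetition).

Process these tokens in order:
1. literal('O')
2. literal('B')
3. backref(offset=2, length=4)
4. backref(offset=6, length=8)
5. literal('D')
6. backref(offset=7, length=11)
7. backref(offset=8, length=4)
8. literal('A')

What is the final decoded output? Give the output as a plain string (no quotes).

Token 1: literal('O'). Output: "O"
Token 2: literal('B'). Output: "OB"
Token 3: backref(off=2, len=4) (overlapping!). Copied 'OBOB' from pos 0. Output: "OBOBOB"
Token 4: backref(off=6, len=8) (overlapping!). Copied 'OBOBOBOB' from pos 0. Output: "OBOBOBOBOBOBOB"
Token 5: literal('D'). Output: "OBOBOBOBOBOBOBD"
Token 6: backref(off=7, len=11) (overlapping!). Copied 'OBOBOBDOBOB' from pos 8. Output: "OBOBOBOBOBOBOBDOBOBOBDOBOB"
Token 7: backref(off=8, len=4). Copied 'BOBD' from pos 18. Output: "OBOBOBOBOBOBOBDOBOBOBDOBOBBOBD"
Token 8: literal('A'). Output: "OBOBOBOBOBOBOBDOBOBOBDOBOBBOBDA"

Answer: OBOBOBOBOBOBOBDOBOBOBDOBOBBOBDA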